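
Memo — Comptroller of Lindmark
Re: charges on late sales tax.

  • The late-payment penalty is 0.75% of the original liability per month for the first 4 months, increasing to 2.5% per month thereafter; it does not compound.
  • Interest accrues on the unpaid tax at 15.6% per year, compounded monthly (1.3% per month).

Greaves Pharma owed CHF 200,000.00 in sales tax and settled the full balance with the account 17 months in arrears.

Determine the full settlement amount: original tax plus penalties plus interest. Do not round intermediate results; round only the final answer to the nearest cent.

CHF 320,109.66

Penalty, months 1–4: 4 × 0.75% × CHF 200,000.00 = CHF 6,000.00
Penalty, months 5–17: 13 × 2.5% × CHF 200,000.00 = CHF 65,000.00
Interest: CHF 200,000.00 × ((1 + 0.013)^17 − 1) = CHF 200,000.00 × 0.2455483… = CHF 49,109.6587…
Total = CHF 200,000.00 + CHF 71,000.0000 + CHF 49,109.6587… = CHF 320,109.66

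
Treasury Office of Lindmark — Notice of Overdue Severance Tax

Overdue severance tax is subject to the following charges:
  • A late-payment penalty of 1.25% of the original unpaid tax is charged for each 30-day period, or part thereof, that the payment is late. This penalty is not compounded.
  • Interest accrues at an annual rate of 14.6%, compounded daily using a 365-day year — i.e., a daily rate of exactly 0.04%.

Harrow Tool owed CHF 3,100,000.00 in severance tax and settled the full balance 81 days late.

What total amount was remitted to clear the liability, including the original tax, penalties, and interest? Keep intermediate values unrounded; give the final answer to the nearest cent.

CHF 3,318,314.10

Penalty periods: ⌈81/30⌉ = 3; penalty = 3 × 1.25% × CHF 3,100,000.00 = CHF 116,250.00
Interest: CHF 3,100,000.00 × ((1 + 0.0004)^81 − 1) = CHF 3,100,000.00 × 0.03292390… = CHF 102,064.1003…
Total = CHF 3,100,000.00 + CHF 116,250.0000 + CHF 102,064.1003… = CHF 3,318,314.10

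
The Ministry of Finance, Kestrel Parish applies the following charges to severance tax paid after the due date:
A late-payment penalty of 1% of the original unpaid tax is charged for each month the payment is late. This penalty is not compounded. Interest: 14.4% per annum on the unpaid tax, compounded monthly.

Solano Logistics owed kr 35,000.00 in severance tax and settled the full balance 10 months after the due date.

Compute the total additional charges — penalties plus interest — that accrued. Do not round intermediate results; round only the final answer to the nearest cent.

Late-payment penalty: 10 × 1% × kr 35,000.00 = kr 3,500.00
Interest (14.4%/yr ÷ 12 = 1.2%/month): kr 35,000.00 × ((1 + 0.012)^10 − 1) = kr 4,434.2122…
Penalties + interest = kr 3,500.0000 + kr 4,434.2122… = kr 7,934.21

kr 7,934.21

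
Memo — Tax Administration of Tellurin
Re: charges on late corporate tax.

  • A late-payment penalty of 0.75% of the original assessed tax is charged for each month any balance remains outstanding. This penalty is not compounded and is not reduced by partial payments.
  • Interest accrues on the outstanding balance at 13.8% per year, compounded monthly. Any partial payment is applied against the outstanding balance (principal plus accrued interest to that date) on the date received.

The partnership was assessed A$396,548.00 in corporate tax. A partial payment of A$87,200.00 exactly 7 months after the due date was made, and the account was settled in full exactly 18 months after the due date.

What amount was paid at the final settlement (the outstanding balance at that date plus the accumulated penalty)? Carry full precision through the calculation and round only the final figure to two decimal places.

A$441,817.86

Monthly rate = 13.8% ÷ 12 = 1.15%
Balance at month 7: A$396,548.0000 × (1 + 0.0115)^7 = A$429,592.7799…
After A$87,200.00 payment: A$429,592.7799… − A$87,200.00 = A$342,392.7799…
Balance at month 18: A$342,392.7799… × (1 + 0.0115)^11 = A$388,283.8759…
Penalty: 18 × 0.75% × A$396,548.00 = A$53,533.98
Final settlement = outstanding balance + penalty = A$388,283.8759… + A$53,533.98 = A$441,817.86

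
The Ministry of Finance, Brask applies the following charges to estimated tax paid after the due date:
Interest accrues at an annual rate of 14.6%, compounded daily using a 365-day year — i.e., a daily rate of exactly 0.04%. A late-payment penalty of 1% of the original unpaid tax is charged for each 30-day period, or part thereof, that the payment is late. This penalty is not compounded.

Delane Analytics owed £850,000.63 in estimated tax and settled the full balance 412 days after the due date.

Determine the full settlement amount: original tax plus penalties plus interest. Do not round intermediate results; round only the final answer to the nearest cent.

£1,121,251.48

Penalty periods: ⌈412/30⌉ = 14; penalty = 14 × 1% × £850,000.63 = £119,000.09…
Interest: £850,000.63 × ((1 + 0.0004)^412 − 1) = £850,000.63 × 0.17911841… = £152,250.7610…
Total = £850,000.63 + £119,000.0882 + £152,250.7610… = £1,121,251.48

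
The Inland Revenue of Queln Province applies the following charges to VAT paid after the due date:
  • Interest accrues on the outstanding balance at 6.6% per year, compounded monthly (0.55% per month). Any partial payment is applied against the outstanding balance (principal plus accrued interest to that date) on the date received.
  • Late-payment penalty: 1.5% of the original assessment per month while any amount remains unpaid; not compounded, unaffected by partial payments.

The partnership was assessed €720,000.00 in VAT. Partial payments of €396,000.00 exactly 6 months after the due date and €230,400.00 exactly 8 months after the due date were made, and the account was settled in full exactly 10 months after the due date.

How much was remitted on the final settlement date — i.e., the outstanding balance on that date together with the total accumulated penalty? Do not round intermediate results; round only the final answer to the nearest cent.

Balance at month 6: €720,000.0000 × (1 + 0.0055)^6 = €744,089.1057…
After €396,000.00 payment: €744,089.1057… − €396,000.00 = €348,089.1057…
Balance at month 8: €348,089.1057… × (1 + 0.0055)^2 = €351,928.6156…
After €230,400.00 payment: €351,928.6156… − €230,400.00 = €121,528.6156…
Balance at month 10: €121,528.6156… × (1 + 0.0055)^2 = €122,869.1066…
Penalty: 10 × 1.5% × €720,000.00 = €108,000.00
Final settlement = outstanding balance + penalty = €122,869.1066… + €108,000.00 = €230,869.11

€230,869.11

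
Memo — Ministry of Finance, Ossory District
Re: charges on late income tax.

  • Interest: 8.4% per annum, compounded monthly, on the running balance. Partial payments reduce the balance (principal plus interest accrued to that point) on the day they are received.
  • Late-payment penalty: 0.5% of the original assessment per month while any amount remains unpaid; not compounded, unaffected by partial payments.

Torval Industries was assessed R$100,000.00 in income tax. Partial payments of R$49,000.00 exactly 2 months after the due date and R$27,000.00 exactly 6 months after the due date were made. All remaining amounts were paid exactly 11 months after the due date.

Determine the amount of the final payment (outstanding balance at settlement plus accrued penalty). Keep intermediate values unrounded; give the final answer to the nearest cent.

Monthly rate = 8.4% ÷ 12 = 0.7%
Balance at month 2: R$100,000.0000 × (1 + 0.007)^2 = R$101,404.9000
After R$49,000.00 payment: R$101,404.9000 − R$49,000.00 = R$52,404.9000
Balance at month 6: R$52,404.9000 × (1 + 0.007)^4 = R$53,887.7163…
After R$27,000.00 payment: R$53,887.7163… − R$27,000.00 = R$26,887.7163…
Balance at month 11: R$26,887.7163… × (1 + 0.007)^5 = R$27,842.0539…
Penalty: 11 × 0.5% × R$100,000.00 = R$5,500.00
Final settlement = outstanding balance + penalty = R$27,842.0539… + R$5,500.00 = R$33,342.05

R$33,342.05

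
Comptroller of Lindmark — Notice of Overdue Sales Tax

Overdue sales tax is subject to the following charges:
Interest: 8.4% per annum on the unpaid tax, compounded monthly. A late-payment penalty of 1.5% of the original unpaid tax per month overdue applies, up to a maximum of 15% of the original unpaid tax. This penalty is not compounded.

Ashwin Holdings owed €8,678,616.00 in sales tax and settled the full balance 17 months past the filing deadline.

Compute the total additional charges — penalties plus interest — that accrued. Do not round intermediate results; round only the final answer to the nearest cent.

€2,394,456.71

Penalty (uncapped): 17 × 1.5% × €8,678,616.00 = €2,213,047.08; cap = 15% × €8,678,616.00 = €1,301,792.40 → penalty = €1,301,792.40
Interest (8.4%/yr ÷ 12 = 0.7%/month): €8,678,616.00 × ((1 + 0.007)^17 − 1) = €1,092,664.3097…
Penalties + interest = €1,301,792.4000 + €1,092,664.3097… = €2,394,456.71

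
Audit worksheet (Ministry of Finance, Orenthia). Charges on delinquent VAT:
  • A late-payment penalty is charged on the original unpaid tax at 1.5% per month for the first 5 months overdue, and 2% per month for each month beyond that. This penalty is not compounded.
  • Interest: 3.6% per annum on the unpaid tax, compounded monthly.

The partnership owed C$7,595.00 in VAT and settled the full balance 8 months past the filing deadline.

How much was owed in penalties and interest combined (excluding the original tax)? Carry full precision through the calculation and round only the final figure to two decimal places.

Penalty, months 1–5: 5 × 1.5% × C$7,595.00 = C$569.63…
Penalty, months 6–8: 3 × 2% × C$7,595.00 = C$455.70
Interest (3.6%/yr ÷ 12 = 0.3%/month): C$7,595.00 × ((1 + 0.003)^8 − 1) = C$184.2055…
Penalties + interest = C$1,025.3250 + C$184.2055… = C$1,209.53

C$1,209.53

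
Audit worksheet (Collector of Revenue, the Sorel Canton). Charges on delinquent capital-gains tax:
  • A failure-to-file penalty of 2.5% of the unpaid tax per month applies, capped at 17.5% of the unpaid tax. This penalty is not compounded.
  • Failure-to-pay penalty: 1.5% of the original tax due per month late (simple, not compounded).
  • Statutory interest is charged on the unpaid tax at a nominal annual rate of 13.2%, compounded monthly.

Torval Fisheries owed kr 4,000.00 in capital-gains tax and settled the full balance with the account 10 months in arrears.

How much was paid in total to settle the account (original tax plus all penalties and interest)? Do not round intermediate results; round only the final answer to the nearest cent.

Failure-to-file: 10 × 2.5% × kr 4,000.00 = kr 1,000.00, capped at 17.5% × kr 4,000.00 = kr 700.00
Failure-to-pay penalty = 1.5% × kr 4,000.00 × 10 mo = kr 600.00
Interest (13.2%/yr ÷ 12 = 1.1%/month): kr 4,000.00 × ((1 + 0.011)^10 − 1) = kr 462.4313…
Total = kr 4,000.00 + kr 1,300.0000 + kr 462.4313… = kr 5,762.43

kr 5,762.43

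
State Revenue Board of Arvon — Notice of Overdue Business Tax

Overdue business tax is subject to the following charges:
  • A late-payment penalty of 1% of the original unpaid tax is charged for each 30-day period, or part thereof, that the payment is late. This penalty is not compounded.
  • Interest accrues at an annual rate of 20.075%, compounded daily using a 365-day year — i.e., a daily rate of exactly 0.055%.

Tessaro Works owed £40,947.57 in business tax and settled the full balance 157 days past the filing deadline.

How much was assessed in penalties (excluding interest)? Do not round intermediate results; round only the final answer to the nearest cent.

£2,456.85

Penalty periods: ⌈157/30⌉ = 6; penalty = 6 × 1% × £40,947.57 = £2,456.85…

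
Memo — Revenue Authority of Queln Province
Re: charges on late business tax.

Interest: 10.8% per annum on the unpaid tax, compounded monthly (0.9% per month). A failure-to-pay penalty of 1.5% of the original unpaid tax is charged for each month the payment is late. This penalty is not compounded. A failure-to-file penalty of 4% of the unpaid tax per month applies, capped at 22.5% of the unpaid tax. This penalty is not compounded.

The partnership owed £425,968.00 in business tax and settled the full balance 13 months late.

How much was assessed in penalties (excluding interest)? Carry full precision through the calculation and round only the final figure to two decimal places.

Failure-to-file: 13 × 4% × £425,968.00 = £221,503.36, capped at 22.5% × £425,968.00 = £95,842.80
Failure-to-pay penalty: 13 × 1.5% × £425,968.00 = £83,063.76
Total penalty = £95,842.80 + £83,063.76 = £178,906.56

£178,906.56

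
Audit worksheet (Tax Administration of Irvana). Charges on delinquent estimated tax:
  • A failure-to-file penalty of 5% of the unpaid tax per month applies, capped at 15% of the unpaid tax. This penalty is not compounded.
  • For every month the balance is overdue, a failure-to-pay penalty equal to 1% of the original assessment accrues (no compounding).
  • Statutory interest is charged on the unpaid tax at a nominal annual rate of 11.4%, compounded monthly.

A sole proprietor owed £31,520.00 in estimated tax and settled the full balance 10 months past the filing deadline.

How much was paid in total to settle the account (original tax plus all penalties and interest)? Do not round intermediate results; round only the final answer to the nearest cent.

£42,525.71

Failure-to-file: 10 × 5% × £31,520.00 = £15,760.00, capped at 15% × £31,520.00 = £4,728.00
Failure-to-pay penalty = 1% × £31,520.00 × 10 mo = £3,152.00
Interest (11.4%/yr ÷ 12 = 0.95%/month): £31,520.00 × ((1 + 0.0095)^10 − 1) = £3,125.7081…
Total = £31,520.00 + £7,880.0000 + £3,125.7081… = £42,525.71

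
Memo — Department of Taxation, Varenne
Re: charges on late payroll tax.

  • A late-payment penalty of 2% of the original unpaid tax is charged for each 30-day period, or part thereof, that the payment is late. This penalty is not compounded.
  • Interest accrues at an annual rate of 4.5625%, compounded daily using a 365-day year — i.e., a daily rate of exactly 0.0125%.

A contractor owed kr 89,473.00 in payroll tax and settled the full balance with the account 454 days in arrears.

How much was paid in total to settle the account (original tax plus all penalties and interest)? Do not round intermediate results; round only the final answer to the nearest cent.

Penalty periods: ⌈454/30⌉ = 16; penalty = 16 × 2% × kr 89,473.00 = kr 28,631.36
Interest: kr 89,473.00 × ((1 + 0.000125)^454 − 1) = kr 89,473.00 × 0.05838743… = kr 5,224.0982…
Total = kr 89,473.00 + kr 28,631.3600 + kr 5,224.0982… = kr 123,328.46

kr 123,328.46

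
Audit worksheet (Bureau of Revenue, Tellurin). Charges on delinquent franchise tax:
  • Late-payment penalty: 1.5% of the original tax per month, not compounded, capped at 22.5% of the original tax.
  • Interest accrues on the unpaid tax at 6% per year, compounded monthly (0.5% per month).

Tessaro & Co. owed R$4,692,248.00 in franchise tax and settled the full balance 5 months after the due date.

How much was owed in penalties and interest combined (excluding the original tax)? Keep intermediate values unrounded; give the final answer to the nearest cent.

R$470,403.74

Penalty: 5 × 1.5% × R$4,692,248.00 = R$351,918.60 (below the 22.5% cap of R$1,055,755.80)
Interest: R$4,692,248.00 × ((1 + 0.005)^5 − 1) = R$4,692,248.00 × 0.0252513… = R$118,485.1420…
Penalties + interest = R$351,918.6000 + R$118,485.1420… = R$470,403.74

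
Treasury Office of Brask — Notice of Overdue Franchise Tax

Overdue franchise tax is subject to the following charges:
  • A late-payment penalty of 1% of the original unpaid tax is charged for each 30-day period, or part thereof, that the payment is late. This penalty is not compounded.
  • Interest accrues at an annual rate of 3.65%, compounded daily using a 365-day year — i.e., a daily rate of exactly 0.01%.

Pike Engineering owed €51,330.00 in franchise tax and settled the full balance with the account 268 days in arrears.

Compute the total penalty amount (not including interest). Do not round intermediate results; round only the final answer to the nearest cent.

€4,619.70

Penalty periods: ⌈268/30⌉ = 9; penalty = 9 × 1% × €51,330.00 = €4,619.70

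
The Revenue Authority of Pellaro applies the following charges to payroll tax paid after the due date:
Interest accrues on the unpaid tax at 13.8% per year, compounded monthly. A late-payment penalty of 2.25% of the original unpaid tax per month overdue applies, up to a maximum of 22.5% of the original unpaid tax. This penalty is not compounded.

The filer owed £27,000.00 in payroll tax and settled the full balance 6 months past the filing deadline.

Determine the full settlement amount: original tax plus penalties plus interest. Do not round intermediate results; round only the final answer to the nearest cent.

£32,562.39

Penalty: 6 × 2.25% × £27,000.00 = £3,645.00 (below the 22.5% cap of £6,075.00)
Interest (13.8%/yr ÷ 12 = 1.15%/month): £27,000.00 × ((1 + 0.0115)^6 − 1) = £1,917.3896…
Total = £27,000.00 + £3,645.0000 + £1,917.3896… = £32,562.39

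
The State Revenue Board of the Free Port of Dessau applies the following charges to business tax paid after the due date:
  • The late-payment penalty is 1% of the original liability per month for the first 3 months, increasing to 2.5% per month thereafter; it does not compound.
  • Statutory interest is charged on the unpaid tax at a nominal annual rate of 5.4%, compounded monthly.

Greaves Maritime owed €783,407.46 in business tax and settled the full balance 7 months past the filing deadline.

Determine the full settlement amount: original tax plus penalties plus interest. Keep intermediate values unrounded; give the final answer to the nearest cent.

€910,263.42

Penalty, months 1–3: 3 × 1% × €783,407.46 = €23,502.22…
Penalty, months 4–7: 4 × 2.5% × €783,407.46 = €78,340.75…
Interest (5.4%/yr ÷ 12 = 0.45%/month): €783,407.46 × ((1 + 0.0045)^7 − 1) = €25,012.9889…
Total = €783,407.46 + €101,842.9698 + €25,012.9889… = €910,263.42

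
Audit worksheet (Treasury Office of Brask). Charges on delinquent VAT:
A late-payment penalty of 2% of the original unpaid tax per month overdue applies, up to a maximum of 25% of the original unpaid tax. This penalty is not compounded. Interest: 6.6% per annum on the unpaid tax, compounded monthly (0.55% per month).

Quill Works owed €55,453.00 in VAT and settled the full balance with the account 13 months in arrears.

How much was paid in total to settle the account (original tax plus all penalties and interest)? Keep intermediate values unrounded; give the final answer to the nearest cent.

Penalty (uncapped): 13 × 2% × €55,453.00 = €14,417.78; cap = 25% × €55,453.00 = €13,863.25 → penalty = €13,863.25
Interest: €55,453.00 × ((1 + 0.0055)^13 − 1) = €55,453.00 × 0.0739077… = €4,098.4061…
Total = €55,453.00 + €13,863.2500 + €4,098.4061… = €73,414.66

€73,414.66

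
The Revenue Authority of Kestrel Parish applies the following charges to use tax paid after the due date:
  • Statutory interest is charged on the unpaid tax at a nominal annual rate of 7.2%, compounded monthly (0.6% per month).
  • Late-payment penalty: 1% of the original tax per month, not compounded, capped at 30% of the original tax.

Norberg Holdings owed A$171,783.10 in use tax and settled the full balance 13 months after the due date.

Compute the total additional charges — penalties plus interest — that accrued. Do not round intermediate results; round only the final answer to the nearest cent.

Penalty: 13 × 1% × A$171,783.10 = A$22,331.80… (below the 30% cap of A$51,534.93)
Interest: A$171,783.10 × ((1 + 0.006)^13 − 1) = A$171,783.10 × 0.0808707… = A$13,892.2217…
Penalties + interest = A$22,331.8030 + A$13,892.2217… = A$36,224.02

A$36,224.02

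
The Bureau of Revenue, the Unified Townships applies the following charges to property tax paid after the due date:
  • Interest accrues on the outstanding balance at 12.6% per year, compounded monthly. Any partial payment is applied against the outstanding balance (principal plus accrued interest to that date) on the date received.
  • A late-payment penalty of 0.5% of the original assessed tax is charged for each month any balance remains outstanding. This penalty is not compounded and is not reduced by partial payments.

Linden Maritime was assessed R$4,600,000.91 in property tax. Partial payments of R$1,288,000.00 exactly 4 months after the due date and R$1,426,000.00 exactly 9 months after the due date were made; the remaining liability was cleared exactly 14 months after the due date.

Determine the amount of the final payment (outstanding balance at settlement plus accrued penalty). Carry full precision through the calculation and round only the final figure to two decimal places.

Monthly rate = 12.6% ÷ 12 = 1.05%
Balance at month 4: R$4,600,000.9100 × (1 + 0.0105)^4 = R$4,796,265.2050…
After R$1,288,000.00 payment: R$4,796,265.2050… − R$1,288,000.00 = R$3,508,265.2050…
Balance at month 9: R$3,508,265.2050… × (1 + 0.0105)^5 = R$3,696,357.8169…
After R$1,426,000.00 payment: R$3,696,357.8169… − R$1,426,000.00 = R$2,270,357.8169…
Balance at month 14: R$2,270,357.8169… × (1 + 0.0105)^5 = R$2,392,081.0923…
Penalty: 14 × 0.5% × R$4,600,000.91 = R$322,000.06…
Final settlement = outstanding balance + penalty = R$2,392,081.0923… + R$322,000.06… = R$2,714,081.16

R$2,714,081.16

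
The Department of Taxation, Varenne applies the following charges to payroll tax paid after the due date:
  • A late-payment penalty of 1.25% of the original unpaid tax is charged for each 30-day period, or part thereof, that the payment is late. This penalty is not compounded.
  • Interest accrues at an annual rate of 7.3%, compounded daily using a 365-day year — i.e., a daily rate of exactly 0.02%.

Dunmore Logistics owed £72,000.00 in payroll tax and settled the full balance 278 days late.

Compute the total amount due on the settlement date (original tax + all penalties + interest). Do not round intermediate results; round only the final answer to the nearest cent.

£85,116.16

Penalty periods: ⌈278/30⌉ = 10; penalty = 10 × 1.25% × £72,000.00 = £9,000.00
Interest: £72,000.00 × ((1 + 0.0002)^278 − 1) = £72,000.00 × 0.05716885… = £4,116.1574…
Total = £72,000.00 + £9,000.0000 + £4,116.1574… = £85,116.16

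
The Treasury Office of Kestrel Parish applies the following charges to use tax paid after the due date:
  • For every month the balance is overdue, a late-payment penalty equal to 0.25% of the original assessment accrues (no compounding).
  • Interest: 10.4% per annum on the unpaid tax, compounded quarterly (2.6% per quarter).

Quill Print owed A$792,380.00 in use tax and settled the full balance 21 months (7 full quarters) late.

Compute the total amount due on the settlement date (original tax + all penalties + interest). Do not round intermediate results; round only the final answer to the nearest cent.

A$989,942.05

Late-payment penalty: 21 × 0.25% × A$792,380.00 = A$41,599.95
Interest: A$792,380.00 × ((1 + 0.026)^7 − 1) = A$792,380.00 × 0.1968274… = A$155,962.0998…
Total = A$792,380.00 + A$41,599.9500 + A$155,962.0998… = A$989,942.05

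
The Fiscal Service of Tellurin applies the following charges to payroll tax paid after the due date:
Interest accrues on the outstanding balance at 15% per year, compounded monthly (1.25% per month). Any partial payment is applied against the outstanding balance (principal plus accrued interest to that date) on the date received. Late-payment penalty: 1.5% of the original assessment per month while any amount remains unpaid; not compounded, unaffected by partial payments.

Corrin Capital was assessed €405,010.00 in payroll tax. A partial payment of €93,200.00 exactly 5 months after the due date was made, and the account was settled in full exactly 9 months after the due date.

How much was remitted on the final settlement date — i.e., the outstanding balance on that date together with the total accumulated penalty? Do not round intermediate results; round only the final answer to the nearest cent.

Balance at month 5: €405,010.0000 × (1 + 0.0125)^5 = €430,963.9130…
After €93,200.00 payment: €430,963.9130… − €93,200.00 = €337,763.9130…
Balance at month 9: €337,763.9130… × (1 + 0.0125)^4 = €354,971.4094…
Penalty: 9 × 1.5% × €405,010.00 = €54,676.35
Final settlement = outstanding balance + penalty = €354,971.4094… + €54,676.35 = €409,647.76

€409,647.76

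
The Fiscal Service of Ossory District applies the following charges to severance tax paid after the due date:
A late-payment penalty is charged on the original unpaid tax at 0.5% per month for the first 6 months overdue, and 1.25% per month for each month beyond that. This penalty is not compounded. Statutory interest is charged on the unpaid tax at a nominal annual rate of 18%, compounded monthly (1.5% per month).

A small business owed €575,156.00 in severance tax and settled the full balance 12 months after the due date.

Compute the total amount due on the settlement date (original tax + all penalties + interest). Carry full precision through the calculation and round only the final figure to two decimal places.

€748,058.35

Penalty, months 1–6: 6 × 0.5% × €575,156.00 = €17,254.68
Penalty, months 7–12: 6 × 1.25% × €575,156.00 = €43,136.70
Interest: €575,156.00 × ((1 + 0.015)^12 − 1) = €575,156.00 × 0.1956182… = €112,510.9650…
Total = €575,156.00 + €60,391.3800 + €112,510.9650… = €748,058.35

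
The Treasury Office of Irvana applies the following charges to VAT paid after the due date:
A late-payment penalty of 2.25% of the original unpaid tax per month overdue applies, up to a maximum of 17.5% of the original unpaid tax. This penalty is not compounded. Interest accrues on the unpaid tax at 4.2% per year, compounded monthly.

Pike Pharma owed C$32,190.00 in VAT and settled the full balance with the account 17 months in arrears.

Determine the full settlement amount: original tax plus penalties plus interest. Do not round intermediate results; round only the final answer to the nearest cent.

C$39,793.13

Penalty (uncapped): 17 × 2.25% × C$32,190.00 = C$12,312.68…; cap = 17.5% × C$32,190.00 = C$5,633.25 → penalty = C$5,633.25
Interest (4.2%/yr ÷ 12 = 0.35%/month): C$32,190.00 × ((1 + 0.0035)^17 − 1) = C$1,969.8836…
Total = C$32,190.00 + C$5,633.2500 + C$1,969.8836… = C$39,793.13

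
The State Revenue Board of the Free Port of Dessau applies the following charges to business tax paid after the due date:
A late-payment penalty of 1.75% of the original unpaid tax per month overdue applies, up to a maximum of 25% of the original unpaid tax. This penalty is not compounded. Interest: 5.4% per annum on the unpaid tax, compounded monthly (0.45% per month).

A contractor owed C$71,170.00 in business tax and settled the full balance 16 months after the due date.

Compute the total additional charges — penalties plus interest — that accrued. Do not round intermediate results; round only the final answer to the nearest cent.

Penalty (uncapped): 16 × 1.75% × C$71,170.00 = C$19,927.60; cap = 25% × C$71,170.00 = C$17,792.50 → penalty = C$17,792.50
Interest: C$71,170.00 × ((1 + 0.0045)^16 − 1) = C$71,170.00 × 0.0744818… = C$5,300.8686…
Penalties + interest = C$17,792.5000 + C$5,300.8686… = C$23,093.37

C$23,093.37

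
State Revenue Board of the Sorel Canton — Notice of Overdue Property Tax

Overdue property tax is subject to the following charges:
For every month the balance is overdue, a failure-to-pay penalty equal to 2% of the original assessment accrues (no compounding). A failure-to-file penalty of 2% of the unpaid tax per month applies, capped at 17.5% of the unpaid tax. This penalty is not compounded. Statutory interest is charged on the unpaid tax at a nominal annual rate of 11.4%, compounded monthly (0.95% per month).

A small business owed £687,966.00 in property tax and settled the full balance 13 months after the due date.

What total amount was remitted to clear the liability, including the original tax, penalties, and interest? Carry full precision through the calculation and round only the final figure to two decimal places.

Failure-to-file: 13 × 2% × £687,966.00 = £178,871.16, capped at 17.5% × £687,966.00 = £120,394.05
Failure-to-pay penalty = 2% × £687,966.00 × 13 mo = £178,871.16
Interest: £687,966.00 × ((1 + 0.0095)^13 − 1) = £687,966.00 × 0.1307906… = £89,979.5092…
Total = £687,966.00 + £299,265.2100 + £89,979.5092… = £1,077,210.72

£1,077,210.72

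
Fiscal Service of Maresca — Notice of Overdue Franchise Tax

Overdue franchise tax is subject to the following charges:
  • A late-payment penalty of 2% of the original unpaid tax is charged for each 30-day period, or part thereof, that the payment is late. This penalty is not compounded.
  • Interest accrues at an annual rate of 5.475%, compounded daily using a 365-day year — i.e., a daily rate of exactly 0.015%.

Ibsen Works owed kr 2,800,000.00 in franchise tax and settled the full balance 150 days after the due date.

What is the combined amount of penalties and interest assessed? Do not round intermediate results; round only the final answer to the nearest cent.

kr 343,709.26

Penalty periods: ⌈150/30⌉ = 5; penalty = 5 × 2% × kr 2,800,000.00 = kr 280,000.00
Interest: kr 2,800,000.00 × ((1 + 0.00015)^150 − 1) = kr 2,800,000.00 × 0.02275331… = kr 63,709.2636…
Penalties + interest = kr 280,000.0000 + kr 63,709.2636… = kr 343,709.26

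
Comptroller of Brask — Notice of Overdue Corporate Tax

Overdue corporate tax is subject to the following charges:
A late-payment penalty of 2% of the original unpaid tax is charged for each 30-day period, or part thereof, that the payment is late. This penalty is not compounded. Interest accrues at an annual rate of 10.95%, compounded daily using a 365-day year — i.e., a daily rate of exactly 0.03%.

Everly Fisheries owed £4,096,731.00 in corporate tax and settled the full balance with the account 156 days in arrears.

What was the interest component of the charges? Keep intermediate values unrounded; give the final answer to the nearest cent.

£196,254.11

Interest: £4,096,731.00 × ((1 + 0.0003)^156 − 1) = £4,096,731.00 × 0.04790505… = £196,254.1066…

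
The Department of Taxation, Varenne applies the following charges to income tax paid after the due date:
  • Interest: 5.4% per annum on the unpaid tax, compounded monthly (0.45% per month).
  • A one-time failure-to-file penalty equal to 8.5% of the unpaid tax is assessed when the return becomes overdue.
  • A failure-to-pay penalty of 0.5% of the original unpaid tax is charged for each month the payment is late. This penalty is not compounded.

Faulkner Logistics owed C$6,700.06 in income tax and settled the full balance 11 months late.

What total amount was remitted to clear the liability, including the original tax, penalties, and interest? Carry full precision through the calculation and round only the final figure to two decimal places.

Failure-to-file penalty: 8.5% × C$6,700.06 = C$569.51…
Failure-to-pay penalty: 11 × 0.5% × C$6,700.06 = C$368.50…
Interest: C$6,700.06 × ((1 + 0.0045)^11 − 1) = C$6,700.06 × 0.0506289… = C$339.2168…
Total = C$6,700.06 + C$938.0084 + C$339.2168… = C$7,977.29

C$7,977.29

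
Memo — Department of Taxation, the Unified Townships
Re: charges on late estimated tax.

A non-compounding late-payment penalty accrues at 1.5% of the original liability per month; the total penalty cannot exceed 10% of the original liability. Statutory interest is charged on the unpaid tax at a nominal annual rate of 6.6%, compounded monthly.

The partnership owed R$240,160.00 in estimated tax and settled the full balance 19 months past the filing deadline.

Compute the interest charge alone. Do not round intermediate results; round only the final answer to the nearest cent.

R$26,378.59

Interest (6.6%/yr ÷ 12 = 0.55%/month): R$240,160.00 × ((1 + 0.0055)^19 − 1) = R$26,378.5916…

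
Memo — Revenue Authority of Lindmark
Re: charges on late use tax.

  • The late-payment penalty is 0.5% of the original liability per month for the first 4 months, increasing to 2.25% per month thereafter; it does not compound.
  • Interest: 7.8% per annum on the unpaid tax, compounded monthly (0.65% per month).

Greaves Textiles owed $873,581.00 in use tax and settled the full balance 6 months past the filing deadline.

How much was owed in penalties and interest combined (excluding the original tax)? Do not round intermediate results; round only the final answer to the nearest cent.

Penalty, months 1–4: 4 × 0.5% × $873,581.00 = $17,471.62
Penalty, months 5–6: 2 × 2.25% × $873,581.00 = $39,311.15…
Interest: $873,581.00 × ((1 + 0.0065)^6 − 1) = $873,581.00 × 0.0396393… = $34,628.1126…
Penalties + interest = $56,782.7650 + $34,628.1126… = $91,410.88

$91,410.88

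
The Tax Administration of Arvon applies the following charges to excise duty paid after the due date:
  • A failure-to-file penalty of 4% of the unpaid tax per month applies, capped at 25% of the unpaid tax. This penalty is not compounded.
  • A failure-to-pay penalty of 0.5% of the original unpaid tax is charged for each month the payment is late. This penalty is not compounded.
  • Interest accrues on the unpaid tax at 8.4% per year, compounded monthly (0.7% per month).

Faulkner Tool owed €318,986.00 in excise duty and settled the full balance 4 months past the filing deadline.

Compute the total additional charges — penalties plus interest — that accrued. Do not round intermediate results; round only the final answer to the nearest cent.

€66,443.31

Failure-to-file: 4 × 4% × €318,986.00 = €51,037.76 (under the 25% cap)
Failure-to-pay penalty = 0.5% × €318,986.00 × 4 mo = €6,379.72
Interest: €318,986.00 × ((1 + 0.007)^4 − 1) = €318,986.00 × 0.0282954… = €9,025.8283…
Penalties + interest = €57,417.4800 + €9,025.8283… = €66,443.31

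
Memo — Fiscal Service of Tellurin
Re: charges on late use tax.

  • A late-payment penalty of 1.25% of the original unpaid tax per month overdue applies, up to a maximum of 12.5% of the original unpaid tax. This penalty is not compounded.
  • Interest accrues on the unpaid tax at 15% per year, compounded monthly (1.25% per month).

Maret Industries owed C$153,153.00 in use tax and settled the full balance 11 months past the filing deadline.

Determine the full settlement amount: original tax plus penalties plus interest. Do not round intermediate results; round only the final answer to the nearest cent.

Penalty (uncapped): 11 × 1.25% × C$153,153.00 = C$21,058.54…; cap = 12.5% × C$153,153.00 = C$19,144.13… → penalty = C$19,144.13…
Interest: C$153,153.00 × ((1 + 0.0125)^11 − 1) = C$153,153.00 × 0.1464242… = C$22,425.3078…
Total = C$153,153.00 + C$19,144.1250 + C$22,425.3078… = C$194,722.43

C$194,722.43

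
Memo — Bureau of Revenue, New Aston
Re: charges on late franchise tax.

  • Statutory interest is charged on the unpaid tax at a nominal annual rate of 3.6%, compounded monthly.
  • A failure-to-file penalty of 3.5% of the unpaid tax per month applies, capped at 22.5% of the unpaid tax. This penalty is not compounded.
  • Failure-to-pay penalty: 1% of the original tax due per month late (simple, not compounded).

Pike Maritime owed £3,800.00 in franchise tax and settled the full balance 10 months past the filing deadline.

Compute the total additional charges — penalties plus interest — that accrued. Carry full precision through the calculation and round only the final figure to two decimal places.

£1,350.55

Failure-to-file: 10 × 3.5% × £3,800.00 = £1,330.00, capped at 22.5% × £3,800.00 = £855.00
Failure-to-pay penalty: 10 × 1% × £3,800.00 = £380.00
Interest (3.6%/yr ÷ 12 = 0.3%/month): £3,800.00 × ((1 + 0.003)^10 − 1) = £115.5514…
Penalties + interest = £1,235.0000 + £115.5514… = £1,350.55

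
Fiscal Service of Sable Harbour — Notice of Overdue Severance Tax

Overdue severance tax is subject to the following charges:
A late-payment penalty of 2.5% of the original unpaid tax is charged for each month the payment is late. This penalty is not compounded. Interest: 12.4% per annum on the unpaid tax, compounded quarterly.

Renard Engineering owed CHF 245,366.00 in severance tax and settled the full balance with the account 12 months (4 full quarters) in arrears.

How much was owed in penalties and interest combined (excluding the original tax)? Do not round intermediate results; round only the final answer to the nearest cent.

Late-payment penalty = 2.5% × CHF 245,366.00 × 12 mo = CHF 73,609.80
Interest (12.4%/yr ÷ 4 = 3.1%/quarter): CHF 245,366.00 × ((1 + 0.031)^4 − 1) = CHF 31,869.6298…
Penalties + interest = CHF 73,609.8000 + CHF 31,869.6298… = CHF 105,479.43

CHF 105,479.43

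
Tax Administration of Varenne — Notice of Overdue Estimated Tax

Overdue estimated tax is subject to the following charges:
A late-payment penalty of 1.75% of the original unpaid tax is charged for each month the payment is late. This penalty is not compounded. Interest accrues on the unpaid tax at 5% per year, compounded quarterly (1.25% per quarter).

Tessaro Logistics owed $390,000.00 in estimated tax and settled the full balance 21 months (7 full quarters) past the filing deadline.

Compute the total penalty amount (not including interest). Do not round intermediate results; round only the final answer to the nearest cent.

Late-payment penalty = 1.75% × $390,000.00 × 21 mo = $143,325.00

$143,325.00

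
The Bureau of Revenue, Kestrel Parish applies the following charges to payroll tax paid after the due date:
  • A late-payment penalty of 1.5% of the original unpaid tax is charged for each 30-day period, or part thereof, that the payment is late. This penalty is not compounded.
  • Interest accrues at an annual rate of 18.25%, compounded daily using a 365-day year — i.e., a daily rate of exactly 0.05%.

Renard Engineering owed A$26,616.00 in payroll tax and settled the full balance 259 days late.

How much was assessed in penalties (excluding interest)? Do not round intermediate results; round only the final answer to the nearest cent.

A$3,593.16

Penalty periods: ⌈259/30⌉ = 9; penalty = 9 × 1.5% × A$26,616.00 = A$3,593.16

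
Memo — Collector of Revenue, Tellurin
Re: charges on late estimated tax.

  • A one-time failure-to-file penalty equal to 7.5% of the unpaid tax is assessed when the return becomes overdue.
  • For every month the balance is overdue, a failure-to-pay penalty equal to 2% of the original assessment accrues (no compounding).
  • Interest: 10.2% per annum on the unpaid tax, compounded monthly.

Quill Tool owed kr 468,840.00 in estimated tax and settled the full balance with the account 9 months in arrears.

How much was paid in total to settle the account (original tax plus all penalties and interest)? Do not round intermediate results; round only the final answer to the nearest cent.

Failure-to-file penalty: 7.5% × kr 468,840.00 = kr 35,163.00
Failure-to-pay penalty: 9 × 2% × kr 468,840.00 = kr 84,391.20
Interest (10.2%/yr ÷ 12 = 0.85%/month): kr 468,840.00 × ((1 + 0.0085)^9 − 1) = kr 37,110.2097…
Total = kr 468,840.00 + kr 119,554.2000 + kr 37,110.2097… = kr 625,504.41

kr 625,504.41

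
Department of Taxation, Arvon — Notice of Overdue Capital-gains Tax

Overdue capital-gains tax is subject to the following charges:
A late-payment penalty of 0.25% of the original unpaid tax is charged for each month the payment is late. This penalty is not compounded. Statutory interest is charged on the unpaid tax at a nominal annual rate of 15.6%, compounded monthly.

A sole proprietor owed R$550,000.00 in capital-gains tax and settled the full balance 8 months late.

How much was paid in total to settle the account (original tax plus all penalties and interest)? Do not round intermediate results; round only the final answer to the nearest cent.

Late-payment penalty: 8 × 0.25% × R$550,000.00 = R$11,000.00
Interest (15.6%/yr ÷ 12 = 1.3%/month): R$550,000.00 × ((1 + 0.013)^8 − 1) = R$59,871.3787…
Total = R$550,000.00 + R$11,000.0000 + R$59,871.3787… = R$620,871.38

R$620,871.38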